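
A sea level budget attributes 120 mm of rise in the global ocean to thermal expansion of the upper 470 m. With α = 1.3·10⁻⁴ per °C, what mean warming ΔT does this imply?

ΔT = Δh/(αH) = 0.12 / (1.3×10⁻⁴ × 470) ≈ 1.964 K

ΔT ≈ 1.96 K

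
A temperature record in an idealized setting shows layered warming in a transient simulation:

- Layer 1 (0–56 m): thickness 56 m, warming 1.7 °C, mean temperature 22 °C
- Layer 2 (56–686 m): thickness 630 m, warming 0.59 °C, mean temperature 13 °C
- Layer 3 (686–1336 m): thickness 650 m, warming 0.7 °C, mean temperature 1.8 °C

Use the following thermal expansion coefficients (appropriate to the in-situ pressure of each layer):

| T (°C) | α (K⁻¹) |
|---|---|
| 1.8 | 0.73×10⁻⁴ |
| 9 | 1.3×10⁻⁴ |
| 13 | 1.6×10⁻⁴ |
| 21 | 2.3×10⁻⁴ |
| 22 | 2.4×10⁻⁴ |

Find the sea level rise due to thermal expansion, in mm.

116 mm of thermosteric rise

Layer 1 at 22 °C → α = 2.4×10⁻⁴ K⁻¹
Layer 2 at 13 °C → α = 1.6×10⁻⁴ K⁻¹
Layer 3 at 1.8 °C → α = 0.73×10⁻⁴ K⁻¹
Layer 1: 2.4×10⁻⁴ × 1.7 × 56 = 0.022848 m
1.6×10⁻⁴ × 630 × 0.59 = 0.059472 m
Layer 3: 0.7 × 0.73×10⁻⁴ × 650 = 0.033215 m
Δh = 0.022848 + 0.059472 + 0.033215 = 0.115535 m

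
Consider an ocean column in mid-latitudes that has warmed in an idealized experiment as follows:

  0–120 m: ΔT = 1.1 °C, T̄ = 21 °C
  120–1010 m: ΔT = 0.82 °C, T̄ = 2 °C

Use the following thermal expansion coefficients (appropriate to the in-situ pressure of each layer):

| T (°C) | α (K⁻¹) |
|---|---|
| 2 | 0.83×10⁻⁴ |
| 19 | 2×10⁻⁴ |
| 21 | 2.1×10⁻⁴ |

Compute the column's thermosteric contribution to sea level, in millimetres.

about 88 mm

Layer 1 at 21 °C → α = 2.1×10⁻⁴ K⁻¹
Layer 2 at 2 °C → α = 0.83×10⁻⁴ K⁻¹
1.1 × 2.1×10⁻⁴ × 120 = 0.02772 m
890 × 0.83×10⁻⁴ × 0.82 = 0.0605734 m
Δh = 0.02772 + 0.0605734 = 0.0882934 m ≈ 88 mm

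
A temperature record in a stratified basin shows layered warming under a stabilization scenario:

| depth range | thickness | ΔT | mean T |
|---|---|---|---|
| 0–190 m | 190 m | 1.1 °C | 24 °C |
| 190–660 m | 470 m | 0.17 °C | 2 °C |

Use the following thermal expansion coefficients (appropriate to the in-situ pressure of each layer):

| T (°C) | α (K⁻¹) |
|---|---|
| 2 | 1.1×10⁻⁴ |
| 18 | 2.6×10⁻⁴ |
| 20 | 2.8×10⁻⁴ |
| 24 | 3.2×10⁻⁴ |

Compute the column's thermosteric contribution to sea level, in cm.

Layer 1 at 24 °C → α = 3.2×10⁻⁴ K⁻¹
Layer 2 at 2 °C → α = 1.1×10⁻⁴ K⁻¹
0–190 m: 1.1 × 190 × 3.2×10⁻⁴ = 0.06688 m
Layer 2: 0.17 × 1.1×10⁻⁴ × 470 = 0.008789 m
Δh = 0.06688 + 0.008789 = 0.075669 m ≈ 7.6 cm

Δh = 7.6 cm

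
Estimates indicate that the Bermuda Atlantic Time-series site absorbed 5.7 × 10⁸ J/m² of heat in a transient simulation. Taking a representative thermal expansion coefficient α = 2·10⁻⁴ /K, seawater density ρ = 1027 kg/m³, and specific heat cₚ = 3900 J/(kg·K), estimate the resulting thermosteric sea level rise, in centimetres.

2.85 cm

Δh = αQ/(ρcₚ) = 2×10⁻⁴ × 5.7×10⁸ / (1027 × 3900) ≈ 0.028462 m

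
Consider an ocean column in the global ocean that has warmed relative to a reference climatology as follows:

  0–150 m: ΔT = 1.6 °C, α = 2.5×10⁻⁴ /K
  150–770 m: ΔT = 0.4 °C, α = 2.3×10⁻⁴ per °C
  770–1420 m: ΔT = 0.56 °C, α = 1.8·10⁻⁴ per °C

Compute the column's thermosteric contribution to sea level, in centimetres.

about 18.3 cm

0–150 m: 150 × 1.6 × 2.5×10⁻⁴ = 0.06000 m
150–770 m: 620 × 0.4 × 2.3×10⁻⁴ = 0.05704 m
Layer 3: 650 × 1.8×10⁻⁴ × 0.56 = 0.06552 m
Δh = 0.06000 + 0.05704 + 0.06552 = 0.18256 m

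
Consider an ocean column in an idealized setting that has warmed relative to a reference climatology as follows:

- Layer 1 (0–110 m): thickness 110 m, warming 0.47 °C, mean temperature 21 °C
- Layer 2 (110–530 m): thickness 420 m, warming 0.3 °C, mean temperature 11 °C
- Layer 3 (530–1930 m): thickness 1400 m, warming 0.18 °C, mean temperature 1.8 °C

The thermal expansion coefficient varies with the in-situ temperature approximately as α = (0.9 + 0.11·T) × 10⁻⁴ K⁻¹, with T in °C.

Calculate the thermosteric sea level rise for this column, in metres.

Δh = 0.0709 m

Layer 1: α = (0.9 + 0.11×21)×10⁻⁴ = 3.21×10⁻⁴ K⁻¹
Layer 2: α = (0.9 + 0.11×11)×10⁻⁴ = 2.11×10⁻⁴ K⁻¹
Layer 3: α = (0.9 + 0.11×1.8)×10⁻⁴ = 1.098×10⁻⁴ K⁻¹
Layer 1: 110 × 3.21×10⁻⁴ × 0.47 = 0.0165957 m
Layer 2: 2.11×10⁻⁴ × 0.3 × 420 = 0.026586 m
530–1930 m: 1.098×10⁻⁴ × 0.18 × 1400 = 0.0276696 m
Δh = 0.0165957 + 0.026586 + 0.0276696 = 0.0708513 m ≈ 0.0709 m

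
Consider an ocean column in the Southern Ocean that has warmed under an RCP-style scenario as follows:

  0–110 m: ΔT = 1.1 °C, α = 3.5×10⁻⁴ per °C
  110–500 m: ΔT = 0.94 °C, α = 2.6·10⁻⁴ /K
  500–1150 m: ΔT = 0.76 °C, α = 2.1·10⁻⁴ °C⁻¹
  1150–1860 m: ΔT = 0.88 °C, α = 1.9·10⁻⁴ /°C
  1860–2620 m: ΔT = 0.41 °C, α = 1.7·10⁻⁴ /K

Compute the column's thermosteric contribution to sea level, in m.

1.1 × 3.5×10⁻⁴ × 110 = 0.04235 m
Layer 2: 2.6×10⁻⁴ × 390 × 0.94 = 0.095316 m
Layer 3: 0.76 × 2.1×10⁻⁴ × 650 = 0.10374 m
Layer 4: 1.9×10⁻⁴ × 710 × 0.88 = 0.118712 m
1.7×10⁻⁴ × 0.41 × 760 = 0.052972 m
Δh = 0.04235 + 0.095316 + 0.10374 + 0.118712 + 0.052972 = 0.41309 m

Δh ≈ 0.41 m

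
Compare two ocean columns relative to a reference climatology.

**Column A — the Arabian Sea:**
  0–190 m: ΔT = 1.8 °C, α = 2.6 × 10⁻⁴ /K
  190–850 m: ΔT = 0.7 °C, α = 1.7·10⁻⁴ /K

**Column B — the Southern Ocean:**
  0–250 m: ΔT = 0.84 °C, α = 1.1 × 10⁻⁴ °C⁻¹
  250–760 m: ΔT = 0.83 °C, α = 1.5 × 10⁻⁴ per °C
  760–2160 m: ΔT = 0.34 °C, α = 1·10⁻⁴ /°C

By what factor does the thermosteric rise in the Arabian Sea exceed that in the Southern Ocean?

A 0–190 m: 190 × 1.8 × 2.6×10⁻⁴ = 0.08892 m
A 1.7×10⁻⁴ × 0.7 × 660 = 0.07854 m
A total: 0.16746 m
B Layer 1: 0.84 × 250 × 1.1×10⁻⁴ = 0.02310 m
B 510 × 0.83 × 1.5×10⁻⁴ = 0.063495 m
B 1400 × 0.34 × 1×10⁻⁴ = 0.04760 m
B total: 0.134195 m
Ratio: 0.16746 / 0.134195 ≈ 1.248

1.2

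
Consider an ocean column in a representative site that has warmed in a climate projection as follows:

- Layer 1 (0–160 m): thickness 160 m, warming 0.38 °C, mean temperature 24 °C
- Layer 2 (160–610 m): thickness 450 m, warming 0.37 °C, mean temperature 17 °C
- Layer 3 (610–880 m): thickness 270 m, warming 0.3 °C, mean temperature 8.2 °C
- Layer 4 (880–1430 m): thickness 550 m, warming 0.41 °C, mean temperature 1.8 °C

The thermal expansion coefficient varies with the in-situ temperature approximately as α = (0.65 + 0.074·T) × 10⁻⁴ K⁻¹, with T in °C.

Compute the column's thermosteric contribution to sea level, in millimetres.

Layer 1: α = (0.65 + 0.074×24)×10⁻⁴ = 2.426×10⁻⁴ K⁻¹
Layer 2: α = (0.65 + 0.074×17)×10⁻⁴ = 1.908×10⁻⁴ K⁻¹
Layer 3: α = (0.65 + 0.074×8.2)×10⁻⁴ = 1.2568×10⁻⁴ K⁻¹
Layer 4: α = (0.65 + 0.074×1.8)×10⁻⁴ = 0.7832×10⁻⁴ K⁻¹
2.426×10⁻⁴ × 0.38 × 160 = 0.01475008 m
160–610 m: 0.37 × 450 × 1.908×10⁻⁴ = 0.0317682 m
Layer 3: 0.3 × 1.2568×10⁻⁴ × 270 = 0.01018008 m
880–1430 m: 0.41 × 0.7832×10⁻⁴ × 550 = 0.01766116 m
Δh = 0.01475008 + 0.0317682 + 0.01018008 + 0.01766116 = 0.07435952 m

Δh = 74.4 mm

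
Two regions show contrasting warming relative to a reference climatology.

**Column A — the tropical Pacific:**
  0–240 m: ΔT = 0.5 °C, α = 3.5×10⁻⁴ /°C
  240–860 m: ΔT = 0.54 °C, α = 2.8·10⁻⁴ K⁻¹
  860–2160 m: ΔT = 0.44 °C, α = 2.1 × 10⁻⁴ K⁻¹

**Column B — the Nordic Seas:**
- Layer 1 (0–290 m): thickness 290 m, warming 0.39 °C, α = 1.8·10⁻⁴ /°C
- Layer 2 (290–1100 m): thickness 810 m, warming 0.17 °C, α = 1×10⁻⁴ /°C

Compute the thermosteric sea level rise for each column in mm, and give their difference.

A Layer 1: 0.5 × 240 × 3.5×10⁻⁴ = 0.04200 m
A 240–860 m: 0.54 × 620 × 2.8×10⁻⁴ = 0.093744 m
A 860–2160 m: 1300 × 0.44 × 2.1×10⁻⁴ = 0.12012 m
A total: 0.255864 m
B 1.8×10⁻⁴ × 290 × 0.39 = 0.020358 m
B Layer 2: 810 × 1×10⁻⁴ × 0.17 = 0.01377 m
B total: 0.034128 m
Difference: 0.255864 − 0.034128 = 0.221736 m

A: 260 mm; B: 34 mm; difference 220 mm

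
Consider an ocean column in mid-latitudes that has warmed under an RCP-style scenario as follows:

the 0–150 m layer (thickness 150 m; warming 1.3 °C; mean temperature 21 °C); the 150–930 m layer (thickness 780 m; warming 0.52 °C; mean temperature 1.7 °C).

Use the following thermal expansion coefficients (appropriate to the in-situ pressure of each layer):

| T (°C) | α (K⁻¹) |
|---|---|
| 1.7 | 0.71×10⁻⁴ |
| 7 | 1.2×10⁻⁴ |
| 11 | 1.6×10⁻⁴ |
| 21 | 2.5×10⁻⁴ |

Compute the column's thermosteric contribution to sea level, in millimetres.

Layer 1 at 21 °C → α = 2.5×10⁻⁴ K⁻¹
Layer 2 at 1.7 °C → α = 0.71×10⁻⁴ K⁻¹
2.5×10⁻⁴ × 1.3 × 150 = 0.04875 m
150–930 m: 0.52 × 780 × 0.71×10⁻⁴ = 0.0287976 m
Δh = 0.04875 + 0.0287976 = 0.0775476 m

77.5 mm of thermosteric rise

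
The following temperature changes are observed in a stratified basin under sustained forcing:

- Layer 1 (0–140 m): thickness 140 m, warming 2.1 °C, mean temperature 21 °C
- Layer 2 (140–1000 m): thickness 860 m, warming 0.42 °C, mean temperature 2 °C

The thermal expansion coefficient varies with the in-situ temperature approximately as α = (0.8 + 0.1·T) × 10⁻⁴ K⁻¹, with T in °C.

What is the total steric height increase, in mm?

Δh ≈ 121 mm

Layer 1: α = (0.8 + 0.1×21)×10⁻⁴ = 2.9×10⁻⁴ K⁻¹
Layer 2: α = (0.8 + 0.1×2)×10⁻⁴ = 1×10⁻⁴ K⁻¹
0–140 m: 140 × 2.1 × 2.9×10⁻⁴ = 0.08526 m
140–1000 m: 0.42 × 1×10⁻⁴ × 860 = 0.03612 m
Δh = 0.08526 + 0.03612 = 0.12138 m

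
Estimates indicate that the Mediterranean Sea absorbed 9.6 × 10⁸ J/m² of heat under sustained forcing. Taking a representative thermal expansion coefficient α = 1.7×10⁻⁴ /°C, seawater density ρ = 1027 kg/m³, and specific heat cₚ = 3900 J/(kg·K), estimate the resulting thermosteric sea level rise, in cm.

4.07 cm

Δh = αQ/(ρcₚ) = 1.7×10⁻⁴ × 9.6×10⁸ / (1027 × 3900) ≈ 0.040746 m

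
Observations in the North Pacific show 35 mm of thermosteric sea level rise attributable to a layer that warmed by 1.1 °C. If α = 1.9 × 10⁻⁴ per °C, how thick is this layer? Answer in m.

H = Δh/(αΔT) = 0.035 / (1.9×10⁻⁴ × 1.1) ≈ 167.5 m

170 m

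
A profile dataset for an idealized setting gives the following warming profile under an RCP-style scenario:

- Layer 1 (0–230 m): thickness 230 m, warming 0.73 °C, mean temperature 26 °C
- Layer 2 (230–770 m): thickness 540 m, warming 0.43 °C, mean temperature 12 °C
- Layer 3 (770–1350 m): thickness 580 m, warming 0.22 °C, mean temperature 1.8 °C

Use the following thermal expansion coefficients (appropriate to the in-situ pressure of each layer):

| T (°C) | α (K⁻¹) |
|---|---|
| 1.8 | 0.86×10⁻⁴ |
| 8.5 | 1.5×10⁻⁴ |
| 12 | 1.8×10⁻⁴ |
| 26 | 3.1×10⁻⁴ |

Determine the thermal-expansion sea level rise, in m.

Δh = 0.105 m

Layer 1 at 26 °C → α = 3.1×10⁻⁴ K⁻¹
Layer 2 at 12 °C → α = 1.8×10⁻⁴ K⁻¹
Layer 3 at 1.8 °C → α = 0.86×10⁻⁴ K⁻¹
0–230 m: 230 × 0.73 × 3.1×10⁻⁴ = 0.052049 m
Layer 2: 0.43 × 1.8×10⁻⁴ × 540 = 0.041796 m
0.86×10⁻⁴ × 580 × 0.22 = 0.0109736 m
Δh = 0.052049 + 0.041796 + 0.0109736 = 0.1048186 m ≈ 0.105 m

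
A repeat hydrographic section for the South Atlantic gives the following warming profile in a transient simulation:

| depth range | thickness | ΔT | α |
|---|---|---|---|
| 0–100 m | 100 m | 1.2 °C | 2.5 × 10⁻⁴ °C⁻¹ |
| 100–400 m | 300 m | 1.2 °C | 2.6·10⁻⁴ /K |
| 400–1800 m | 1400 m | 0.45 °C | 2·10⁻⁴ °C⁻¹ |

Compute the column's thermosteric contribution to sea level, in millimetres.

250 mm

Layer 1: 2.5×10⁻⁴ × 100 × 1.2 = 0.03000 m
2.6×10⁻⁴ × 1.2 × 300 = 0.09360 m
Layer 3: 0.45 × 2×10⁻⁴ × 1400 = 0.12600 m
Δh = 0.03000 + 0.09360 + 0.12600 = 0.24960 m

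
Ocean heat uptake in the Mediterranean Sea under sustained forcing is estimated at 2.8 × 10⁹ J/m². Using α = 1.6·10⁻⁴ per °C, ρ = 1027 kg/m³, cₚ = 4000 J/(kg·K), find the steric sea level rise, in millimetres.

Δh ≈ 109 mm

Δh = αQ/(ρcₚ) = 1.6×10⁻⁴ × 2.8×10⁹ / (1027 × 4000) ≈ 0.10906 m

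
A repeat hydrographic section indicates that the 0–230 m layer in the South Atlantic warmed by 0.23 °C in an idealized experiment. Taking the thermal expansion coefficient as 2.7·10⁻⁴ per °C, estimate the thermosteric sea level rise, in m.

Δh = 0.0143 m

Δh = αΔT·H = 2.7×10⁻⁴ × 0.23 × 230 = 0.014283 m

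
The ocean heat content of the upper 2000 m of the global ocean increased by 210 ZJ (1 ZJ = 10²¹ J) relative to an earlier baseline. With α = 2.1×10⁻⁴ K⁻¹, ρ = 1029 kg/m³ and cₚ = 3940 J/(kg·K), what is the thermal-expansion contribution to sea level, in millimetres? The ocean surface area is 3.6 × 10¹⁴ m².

Per unit area: Q = 210×10²¹ / (3.6×10¹⁴) ≈ 5.833×10⁸ J/m²
Δh = αQ/(ρcₚ) = 2.1×10⁻⁴ × 5.833×10⁸ / (1029 × 3940) ≈ 0.030213 m

30 mm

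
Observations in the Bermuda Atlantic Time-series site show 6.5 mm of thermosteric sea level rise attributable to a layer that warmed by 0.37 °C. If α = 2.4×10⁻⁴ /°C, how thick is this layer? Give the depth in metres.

H = Δh/(αΔT) = 0.0065 / (2.4×10⁻⁴ × 0.37) ≈ 73.20 m

73 m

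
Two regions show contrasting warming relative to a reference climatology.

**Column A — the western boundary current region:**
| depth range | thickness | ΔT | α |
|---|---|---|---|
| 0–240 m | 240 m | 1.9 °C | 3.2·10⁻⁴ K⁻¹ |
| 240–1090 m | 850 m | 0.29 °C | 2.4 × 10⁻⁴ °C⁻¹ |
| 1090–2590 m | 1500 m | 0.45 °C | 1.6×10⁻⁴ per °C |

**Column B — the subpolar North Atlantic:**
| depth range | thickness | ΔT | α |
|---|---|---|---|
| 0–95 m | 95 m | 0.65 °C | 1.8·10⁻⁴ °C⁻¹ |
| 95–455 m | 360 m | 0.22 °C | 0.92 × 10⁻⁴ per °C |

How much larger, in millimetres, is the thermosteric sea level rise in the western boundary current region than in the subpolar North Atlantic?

A 1.9 × 3.2×10⁻⁴ × 240 = 0.14592 m
A 2.4×10⁻⁴ × 850 × 0.29 = 0.05916 m
A 1.6×10⁻⁴ × 0.45 × 1500 = 0.10800 m
A total: 0.31308 m
B 1.8×10⁻⁴ × 0.65 × 95 = 0.011115 m
B 0.22 × 360 × 0.92×10⁻⁴ = 0.0072864 m
B total: 0.0184014 m
Difference: 0.31308 − 0.0184014 = 0.2946786 m

290 mm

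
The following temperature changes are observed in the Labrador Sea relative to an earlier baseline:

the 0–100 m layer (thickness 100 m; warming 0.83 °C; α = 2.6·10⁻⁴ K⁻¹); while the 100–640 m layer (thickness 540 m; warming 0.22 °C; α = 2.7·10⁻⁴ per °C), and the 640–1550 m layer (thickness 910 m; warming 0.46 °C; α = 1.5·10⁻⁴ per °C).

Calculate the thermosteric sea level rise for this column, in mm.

116 mm

Layer 1: 100 × 2.6×10⁻⁴ × 0.83 = 0.02158 m
2.7×10⁻⁴ × 0.22 × 540 = 0.032076 m
Layer 3: 0.46 × 910 × 1.5×10⁻⁴ = 0.06279 m
Δh = 0.02158 + 0.032076 + 0.06279 = 0.116446 m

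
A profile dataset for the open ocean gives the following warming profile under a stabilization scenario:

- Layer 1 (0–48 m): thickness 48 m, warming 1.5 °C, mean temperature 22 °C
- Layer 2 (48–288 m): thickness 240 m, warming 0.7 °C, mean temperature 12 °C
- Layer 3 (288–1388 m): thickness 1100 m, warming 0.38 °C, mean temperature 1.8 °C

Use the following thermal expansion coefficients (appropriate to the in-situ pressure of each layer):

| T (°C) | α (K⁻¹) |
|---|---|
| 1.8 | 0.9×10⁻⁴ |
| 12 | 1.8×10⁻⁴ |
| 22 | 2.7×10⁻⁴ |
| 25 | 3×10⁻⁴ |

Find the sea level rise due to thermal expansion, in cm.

Δh ≈ 8.7 cm

Layer 1 at 22 °C → α = 2.7×10⁻⁴ K⁻¹
Layer 2 at 12 °C → α = 1.8×10⁻⁴ K⁻¹
Layer 3 at 1.8 °C → α = 0.9×10⁻⁴ K⁻¹
1.5 × 2.7×10⁻⁴ × 48 = 0.01944 m
48–288 m: 1.8×10⁻⁴ × 0.7 × 240 = 0.03024 m
0.9×10⁻⁴ × 1100 × 0.38 = 0.03762 m
Δh = 0.01944 + 0.03024 + 0.03762 = 0.08730 m ≈ 8.7 cm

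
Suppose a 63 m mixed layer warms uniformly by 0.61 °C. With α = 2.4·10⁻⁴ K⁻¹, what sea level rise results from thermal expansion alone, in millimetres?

Δh = αΔT·H = 2.4×10⁻⁴ × 0.61 × 63 = 0.0092232 m

about 9.2 mm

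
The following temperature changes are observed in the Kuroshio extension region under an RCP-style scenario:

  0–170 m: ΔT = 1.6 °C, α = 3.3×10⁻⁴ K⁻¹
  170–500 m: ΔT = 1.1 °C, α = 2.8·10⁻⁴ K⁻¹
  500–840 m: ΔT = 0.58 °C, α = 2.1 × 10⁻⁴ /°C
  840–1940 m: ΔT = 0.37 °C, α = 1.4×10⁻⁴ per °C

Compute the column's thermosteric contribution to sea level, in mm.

Layer 1: 1.6 × 3.3×10⁻⁴ × 170 = 0.08976 m
170–500 m: 2.8×10⁻⁴ × 330 × 1.1 = 0.10164 m
0.58 × 340 × 2.1×10⁻⁴ = 0.041412 m
Layer 4: 1100 × 0.37 × 1.4×10⁻⁴ = 0.05698 m
Δh = 0.08976 + 0.10164 + 0.041412 + 0.05698 = 0.289792 m ≈ 290 mm

Δh ≈ 290 mm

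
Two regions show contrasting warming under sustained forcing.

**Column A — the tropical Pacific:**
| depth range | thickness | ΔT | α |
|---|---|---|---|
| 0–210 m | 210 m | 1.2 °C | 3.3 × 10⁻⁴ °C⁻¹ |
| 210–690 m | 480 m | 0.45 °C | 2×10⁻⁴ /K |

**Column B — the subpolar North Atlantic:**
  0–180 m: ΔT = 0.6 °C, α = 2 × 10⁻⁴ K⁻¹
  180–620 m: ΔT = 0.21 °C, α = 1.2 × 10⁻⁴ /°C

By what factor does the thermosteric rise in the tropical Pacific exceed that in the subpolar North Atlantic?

A 1.2 × 3.3×10⁻⁴ × 210 = 0.08316 m
A 210–690 m: 480 × 2×10⁻⁴ × 0.45 = 0.04320 m
A total: 0.12636 m
B 2×10⁻⁴ × 180 × 0.6 = 0.02160 m
B 180–620 m: 0.21 × 1.2×10⁻⁴ × 440 = 0.011088 m
B total: 0.032688 m
Ratio: 0.12636 / 0.032688 ≈ 3.866

3.87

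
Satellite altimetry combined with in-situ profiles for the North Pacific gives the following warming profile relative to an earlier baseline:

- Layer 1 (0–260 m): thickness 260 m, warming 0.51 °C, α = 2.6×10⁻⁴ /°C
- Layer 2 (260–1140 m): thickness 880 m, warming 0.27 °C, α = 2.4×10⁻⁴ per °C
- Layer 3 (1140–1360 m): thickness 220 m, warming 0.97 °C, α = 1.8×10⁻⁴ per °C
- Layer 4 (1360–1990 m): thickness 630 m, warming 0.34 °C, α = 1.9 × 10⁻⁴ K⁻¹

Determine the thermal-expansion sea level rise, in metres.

about 0.171 m

Layer 1: 0.51 × 260 × 2.6×10⁻⁴ = 0.034476 m
Layer 2: 880 × 0.27 × 2.4×10⁻⁴ = 0.057024 m
Layer 3: 1.8×10⁻⁴ × 220 × 0.97 = 0.038412 m
630 × 1.9×10⁻⁴ × 0.34 = 0.040698 m
Δh = 0.034476 + 0.057024 + 0.038412 + 0.040698 = 0.17061 m ≈ 0.171 m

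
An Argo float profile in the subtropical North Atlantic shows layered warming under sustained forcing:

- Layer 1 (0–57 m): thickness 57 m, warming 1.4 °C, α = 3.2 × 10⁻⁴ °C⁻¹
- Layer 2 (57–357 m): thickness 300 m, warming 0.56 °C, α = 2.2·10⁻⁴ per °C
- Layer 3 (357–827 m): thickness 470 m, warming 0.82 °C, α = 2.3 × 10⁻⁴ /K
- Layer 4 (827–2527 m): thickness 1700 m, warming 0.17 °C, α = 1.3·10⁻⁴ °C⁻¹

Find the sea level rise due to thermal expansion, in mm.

1.4 × 3.2×10⁻⁴ × 57 = 0.025536 m
300 × 0.56 × 2.2×10⁻⁴ = 0.03696 m
0.82 × 2.3×10⁻⁴ × 470 = 0.088642 m
0.17 × 1.3×10⁻⁴ × 1700 = 0.03757 m
Δh = 0.025536 + 0.03696 + 0.088642 + 0.03757 = 0.188708 m ≈ 190 mm

Δh ≈ 190 mm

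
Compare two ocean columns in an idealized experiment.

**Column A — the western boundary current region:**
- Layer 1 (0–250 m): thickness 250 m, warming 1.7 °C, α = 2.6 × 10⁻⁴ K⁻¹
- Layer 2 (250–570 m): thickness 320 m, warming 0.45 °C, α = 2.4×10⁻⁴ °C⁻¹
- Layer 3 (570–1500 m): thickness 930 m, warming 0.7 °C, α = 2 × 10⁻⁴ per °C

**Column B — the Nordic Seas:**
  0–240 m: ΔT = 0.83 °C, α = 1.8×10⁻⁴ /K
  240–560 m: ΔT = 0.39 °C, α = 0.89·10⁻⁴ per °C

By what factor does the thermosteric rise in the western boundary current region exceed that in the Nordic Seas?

A 0–250 m: 2.6×10⁻⁴ × 1.7 × 250 = 0.11050 m
A Layer 2: 0.45 × 320 × 2.4×10⁻⁴ = 0.03456 m
A 570–1500 m: 2×10⁻⁴ × 0.7 × 930 = 0.13020 m
A total: 0.27526 m
B 0–240 m: 240 × 0.83 × 1.8×10⁻⁴ = 0.035856 m
B 240–560 m: 0.39 × 0.89×10⁻⁴ × 320 = 0.0111072 m
B total: 0.0469632 m
Ratio: 0.27526 / 0.0469632 ≈ 5.861

≈ 5.9×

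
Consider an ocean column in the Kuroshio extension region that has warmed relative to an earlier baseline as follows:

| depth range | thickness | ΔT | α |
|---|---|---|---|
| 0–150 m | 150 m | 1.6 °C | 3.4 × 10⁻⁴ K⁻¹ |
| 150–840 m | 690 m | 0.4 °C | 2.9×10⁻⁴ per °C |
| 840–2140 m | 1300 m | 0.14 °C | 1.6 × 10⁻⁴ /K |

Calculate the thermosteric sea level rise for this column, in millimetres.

3.4×10⁻⁴ × 1.6 × 150 = 0.08160 m
150–840 m: 690 × 0.4 × 2.9×10⁻⁴ = 0.08004 m
Layer 3: 1.6×10⁻⁴ × 1300 × 0.14 = 0.02912 m
Δh = 0.08160 + 0.08004 + 0.02912 = 0.19076 m ≈ 191 mm

191 mm of thermosteric rise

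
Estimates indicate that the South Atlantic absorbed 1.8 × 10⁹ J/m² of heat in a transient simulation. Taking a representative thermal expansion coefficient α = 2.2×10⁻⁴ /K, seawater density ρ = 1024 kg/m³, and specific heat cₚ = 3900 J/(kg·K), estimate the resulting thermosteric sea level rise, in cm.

9.92 cm

Δh = αQ/(ρcₚ) = 2.2×10⁻⁴ × 1.8×10⁹ / (1024 × 3900) ≈ 0.099159 m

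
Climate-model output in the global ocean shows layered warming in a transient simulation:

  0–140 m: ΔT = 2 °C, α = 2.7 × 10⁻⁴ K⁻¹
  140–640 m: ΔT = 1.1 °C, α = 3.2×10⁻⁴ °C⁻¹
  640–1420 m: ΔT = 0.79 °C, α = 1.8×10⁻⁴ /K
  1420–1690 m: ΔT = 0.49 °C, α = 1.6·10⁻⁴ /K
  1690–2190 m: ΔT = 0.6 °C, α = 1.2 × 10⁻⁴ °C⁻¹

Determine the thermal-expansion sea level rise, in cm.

Layer 1: 2.7×10⁻⁴ × 2 × 140 = 0.07560 m
140–640 m: 3.2×10⁻⁴ × 500 × 1.1 = 0.17600 m
0.79 × 780 × 1.8×10⁻⁴ = 0.110916 m
270 × 1.6×10⁻⁴ × 0.49 = 0.021168 m
Layer 5: 0.6 × 500 × 1.2×10⁻⁴ = 0.03600 m
Δh = 0.07560 + 0.17600 + 0.110916 + 0.021168 + 0.03600 = 0.419684 m

Δh ≈ 42.0 cm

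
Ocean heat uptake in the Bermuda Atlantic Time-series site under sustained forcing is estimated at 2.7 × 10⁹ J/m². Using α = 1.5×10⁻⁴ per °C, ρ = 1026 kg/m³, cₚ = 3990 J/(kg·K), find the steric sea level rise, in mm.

98.9 mm

Δh = αQ/(ρcₚ) = 1.5×10⁻⁴ × 2.7×10⁹ / (1026 × 3990) ≈ 0.098932 m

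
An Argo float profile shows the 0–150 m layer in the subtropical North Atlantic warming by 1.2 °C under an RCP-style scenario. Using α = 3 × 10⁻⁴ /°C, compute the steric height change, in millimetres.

Δh = αΔT·H = 3×10⁻⁴ × 1.2 × 150 = 0.05400 m

Δh ≈ 54.0 mm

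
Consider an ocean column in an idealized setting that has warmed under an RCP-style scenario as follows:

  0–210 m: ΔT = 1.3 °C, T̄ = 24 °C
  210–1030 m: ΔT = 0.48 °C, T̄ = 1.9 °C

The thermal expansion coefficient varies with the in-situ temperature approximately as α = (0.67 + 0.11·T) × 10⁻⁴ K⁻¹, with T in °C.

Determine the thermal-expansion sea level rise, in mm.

Layer 1: α = (0.67 + 0.11×24)×10⁻⁴ = 3.31×10⁻⁴ K⁻¹
Layer 2: α = (0.67 + 0.11×1.9)×10⁻⁴ = 0.879×10⁻⁴ K⁻¹
210 × 1.3 × 3.31×10⁻⁴ = 0.090363 m
210–1030 m: 0.48 × 0.879×10⁻⁴ × 820 = 0.03459744 m
Δh = 0.090363 + 0.03459744 = 0.12496044 m

120 mm of thermosteric rise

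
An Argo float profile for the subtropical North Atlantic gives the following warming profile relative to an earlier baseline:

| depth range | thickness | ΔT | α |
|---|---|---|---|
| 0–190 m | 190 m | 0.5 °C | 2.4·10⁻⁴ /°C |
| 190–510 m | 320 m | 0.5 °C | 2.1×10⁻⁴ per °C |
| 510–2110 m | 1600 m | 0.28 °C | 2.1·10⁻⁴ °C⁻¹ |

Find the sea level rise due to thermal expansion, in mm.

0–190 m: 2.4×10⁻⁴ × 190 × 0.5 = 0.02280 m
Layer 2: 320 × 0.5 × 2.1×10⁻⁴ = 0.03360 m
Layer 3: 2.1×10⁻⁴ × 1600 × 0.28 = 0.09408 m
Δh = 0.02280 + 0.03360 + 0.09408 = 0.15048 m

Δh ≈ 150 mm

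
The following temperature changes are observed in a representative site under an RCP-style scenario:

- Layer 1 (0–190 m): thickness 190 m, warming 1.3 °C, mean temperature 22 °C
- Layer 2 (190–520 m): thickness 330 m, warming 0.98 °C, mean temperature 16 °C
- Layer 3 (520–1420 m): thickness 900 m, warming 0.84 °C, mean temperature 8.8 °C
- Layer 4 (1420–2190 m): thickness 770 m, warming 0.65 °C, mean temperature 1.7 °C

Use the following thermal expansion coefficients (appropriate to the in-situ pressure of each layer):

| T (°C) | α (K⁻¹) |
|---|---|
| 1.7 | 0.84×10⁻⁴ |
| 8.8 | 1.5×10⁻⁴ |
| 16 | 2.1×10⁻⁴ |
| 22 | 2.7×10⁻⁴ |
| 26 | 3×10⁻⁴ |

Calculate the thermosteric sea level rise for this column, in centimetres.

Layer 1 at 22 °C → α = 2.7×10⁻⁴ K⁻¹
Layer 2 at 16 °C → α = 2.1×10⁻⁴ K⁻¹
Layer 3 at 8.8 °C → α = 1.5×10⁻⁴ K⁻¹
Layer 4 at 1.7 °C → α = 0.84×10⁻⁴ K⁻¹
1.3 × 2.7×10⁻⁴ × 190 = 0.06669 m
Layer 2: 2.1×10⁻⁴ × 330 × 0.98 = 0.067914 m
520–1420 m: 1.5×10⁻⁴ × 900 × 0.84 = 0.11340 m
Layer 4: 0.65 × 0.84×10⁻⁴ × 770 = 0.042042 m
Δh = 0.06669 + 0.067914 + 0.11340 + 0.042042 = 0.290046 m

29.0 cm of thermosteric rise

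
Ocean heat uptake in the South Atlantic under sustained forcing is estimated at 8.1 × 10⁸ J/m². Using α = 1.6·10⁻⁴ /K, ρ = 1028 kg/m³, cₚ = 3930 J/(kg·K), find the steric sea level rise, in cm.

Δh = αQ/(ρcₚ) = 1.6×10⁻⁴ × 8.1×10⁸ / (1028 × 3930) ≈ 0.032079 m

about 3.21 cm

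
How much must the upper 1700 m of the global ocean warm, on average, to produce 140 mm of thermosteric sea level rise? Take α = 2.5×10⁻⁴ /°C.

about 0.329 K

ΔT = Δh/(αH) = 0.14 / (2.5×10⁻⁴ × 1700) ≈ 0.3294 K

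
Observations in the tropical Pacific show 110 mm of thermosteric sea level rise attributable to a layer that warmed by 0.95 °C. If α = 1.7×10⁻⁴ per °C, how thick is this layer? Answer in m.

H = Δh/(αΔT) = 0.11 / (1.7×10⁻⁴ × 0.95) ≈ 681.1 m

H ≈ 681 m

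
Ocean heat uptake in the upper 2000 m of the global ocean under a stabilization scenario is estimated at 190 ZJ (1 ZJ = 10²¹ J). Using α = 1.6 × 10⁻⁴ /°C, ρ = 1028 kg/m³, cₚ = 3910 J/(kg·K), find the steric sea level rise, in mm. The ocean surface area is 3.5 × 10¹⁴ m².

Per unit area: Q = 190×10²¹ / (3.5×10¹⁴) ≈ 5.429×10⁸ J/m²
Δh = αQ/(ρcₚ) = 1.6×10⁻⁴ × 5.429×10⁸ / (1028 × 3910) ≈ 0.021611 m

about 22 mm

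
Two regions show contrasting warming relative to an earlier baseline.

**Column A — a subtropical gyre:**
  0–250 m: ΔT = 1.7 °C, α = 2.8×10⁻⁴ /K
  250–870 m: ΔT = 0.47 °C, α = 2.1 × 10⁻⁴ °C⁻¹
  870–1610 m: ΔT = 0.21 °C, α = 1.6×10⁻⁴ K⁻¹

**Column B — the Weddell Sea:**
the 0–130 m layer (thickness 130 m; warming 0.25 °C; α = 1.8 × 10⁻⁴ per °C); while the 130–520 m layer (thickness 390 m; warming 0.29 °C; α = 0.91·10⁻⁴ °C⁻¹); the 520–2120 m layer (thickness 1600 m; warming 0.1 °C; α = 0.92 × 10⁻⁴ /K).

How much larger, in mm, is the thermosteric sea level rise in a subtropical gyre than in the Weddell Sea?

Δh_A − Δh_B ≈ 174 mm

A Layer 1: 250 × 2.8×10⁻⁴ × 1.7 = 0.11900 m
A 0.47 × 620 × 2.1×10⁻⁴ = 0.061194 m
A 870–1610 m: 1.6×10⁻⁴ × 0.21 × 740 = 0.024864 m
A total: 0.205058 m
B 0–130 m: 1.8×10⁻⁴ × 0.25 × 130 = 0.00585 m
B 390 × 0.91×10⁻⁴ × 0.29 = 0.0102921 m
B 1600 × 0.1 × 0.92×10⁻⁴ = 0.01472 m
B total: 0.0308621 m
Difference: 0.205058 − 0.0308621 = 0.1741959 m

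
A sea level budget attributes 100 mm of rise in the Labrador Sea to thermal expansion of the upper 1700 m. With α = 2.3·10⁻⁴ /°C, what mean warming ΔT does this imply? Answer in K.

ΔT = Δh/(αH) = 0.1 / (2.3×10⁻⁴ × 1700) ≈ 0.2558 K

ΔT ≈ 0.256 K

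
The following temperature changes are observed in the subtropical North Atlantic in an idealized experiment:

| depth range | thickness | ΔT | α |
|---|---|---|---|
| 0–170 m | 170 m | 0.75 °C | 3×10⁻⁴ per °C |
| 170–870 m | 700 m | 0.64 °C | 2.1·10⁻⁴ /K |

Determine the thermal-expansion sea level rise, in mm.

Δh ≈ 130 mm

170 × 0.75 × 3×10⁻⁴ = 0.03825 m
170–870 m: 700 × 2.1×10⁻⁴ × 0.64 = 0.09408 m
Δh = 0.03825 + 0.09408 = 0.13233 m ≈ 130 mm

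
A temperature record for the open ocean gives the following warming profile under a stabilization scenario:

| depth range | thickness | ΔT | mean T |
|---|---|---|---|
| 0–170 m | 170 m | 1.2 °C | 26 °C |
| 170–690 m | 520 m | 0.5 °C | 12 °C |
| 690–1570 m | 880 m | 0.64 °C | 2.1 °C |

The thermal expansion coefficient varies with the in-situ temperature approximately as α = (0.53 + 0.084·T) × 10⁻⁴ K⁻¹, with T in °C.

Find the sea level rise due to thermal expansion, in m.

0.135 m

Layer 1: α = (0.53 + 0.084×26)×10⁻⁴ = 2.714×10⁻⁴ K⁻¹
Layer 2: α = (0.53 + 0.084×12)×10⁻⁴ = 1.538×10⁻⁴ K⁻¹
Layer 3: α = (0.53 + 0.084×2.1)×10⁻⁴ = 0.7064×10⁻⁴ K⁻¹
170 × 1.2 × 2.714×10⁻⁴ = 0.0553656 m
1.538×10⁻⁴ × 520 × 0.5 = 0.039988 m
Layer 3: 0.7064×10⁻⁴ × 0.64 × 880 = 0.039784448 m
Δh = 0.0553656 + 0.039988 + 0.039784448 = 0.135138048 m ≈ 0.135 m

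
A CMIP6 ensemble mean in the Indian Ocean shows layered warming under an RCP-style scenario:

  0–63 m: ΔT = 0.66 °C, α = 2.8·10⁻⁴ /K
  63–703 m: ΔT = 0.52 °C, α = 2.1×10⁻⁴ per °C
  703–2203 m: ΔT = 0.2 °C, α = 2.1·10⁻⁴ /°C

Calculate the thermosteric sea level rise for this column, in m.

63 × 2.8×10⁻⁴ × 0.66 = 0.0116424 m
63–703 m: 0.52 × 640 × 2.1×10⁻⁴ = 0.069888 m
703–2203 m: 1500 × 0.2 × 2.1×10⁻⁴ = 0.06300 m
Δh = 0.0116424 + 0.069888 + 0.06300 = 0.1445304 m ≈ 0.145 m

Δh ≈ 0.145 m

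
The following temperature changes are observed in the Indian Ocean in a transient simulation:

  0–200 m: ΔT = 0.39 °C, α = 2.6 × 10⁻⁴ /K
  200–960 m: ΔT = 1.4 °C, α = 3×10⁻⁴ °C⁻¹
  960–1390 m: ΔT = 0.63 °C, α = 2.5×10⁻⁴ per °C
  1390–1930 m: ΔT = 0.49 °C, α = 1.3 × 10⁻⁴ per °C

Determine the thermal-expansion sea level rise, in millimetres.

200 × 0.39 × 2.6×10⁻⁴ = 0.02028 m
760 × 3×10⁻⁴ × 1.4 = 0.31920 m
960–1390 m: 2.5×10⁻⁴ × 430 × 0.63 = 0.067725 m
1390–1930 m: 0.49 × 1.3×10⁻⁴ × 540 = 0.034398 m
Δh = 0.02028 + 0.31920 + 0.067725 + 0.034398 = 0.441603 m ≈ 440 mm

440 mm of thermosteric rise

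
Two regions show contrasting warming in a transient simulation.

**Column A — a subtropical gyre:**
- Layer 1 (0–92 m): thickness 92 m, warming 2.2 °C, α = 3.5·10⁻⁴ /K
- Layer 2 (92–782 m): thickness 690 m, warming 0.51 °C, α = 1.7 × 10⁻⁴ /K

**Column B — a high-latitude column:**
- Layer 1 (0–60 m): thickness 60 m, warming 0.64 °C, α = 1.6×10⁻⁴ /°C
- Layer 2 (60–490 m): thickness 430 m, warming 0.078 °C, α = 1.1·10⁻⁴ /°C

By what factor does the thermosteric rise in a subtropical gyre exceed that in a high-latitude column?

a factor of 13.3

A 92 × 3.5×10⁻⁴ × 2.2 = 0.07084 m
A Layer 2: 1.7×10⁻⁴ × 690 × 0.51 = 0.059823 m
A total: 0.130663 m
B 60 × 0.64 × 1.6×10⁻⁴ = 0.006144 m
B 430 × 0.078 × 1.1×10⁻⁴ = 0.0036894 m
B total: 0.0098334 m
Ratio: 0.130663 / 0.0098334 ≈ 13.29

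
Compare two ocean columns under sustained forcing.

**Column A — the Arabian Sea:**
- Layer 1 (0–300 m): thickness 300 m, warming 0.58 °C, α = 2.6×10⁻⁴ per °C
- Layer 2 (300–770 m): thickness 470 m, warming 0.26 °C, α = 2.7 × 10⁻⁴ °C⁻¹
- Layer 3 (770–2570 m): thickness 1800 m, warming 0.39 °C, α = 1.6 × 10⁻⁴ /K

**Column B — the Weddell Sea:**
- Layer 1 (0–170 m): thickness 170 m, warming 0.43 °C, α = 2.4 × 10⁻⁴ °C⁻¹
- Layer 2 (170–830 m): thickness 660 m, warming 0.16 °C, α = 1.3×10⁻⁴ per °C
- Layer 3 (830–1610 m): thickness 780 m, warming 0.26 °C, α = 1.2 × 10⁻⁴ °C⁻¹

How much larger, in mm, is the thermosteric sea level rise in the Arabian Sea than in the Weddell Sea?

130 mm

A 0–300 m: 300 × 2.6×10⁻⁴ × 0.58 = 0.04524 m
A 2.7×10⁻⁴ × 0.26 × 470 = 0.032994 m
A 0.39 × 1800 × 1.6×10⁻⁴ = 0.11232 m
A total: 0.190554 m
B Layer 1: 0.43 × 170 × 2.4×10⁻⁴ = 0.017544 m
B Layer 2: 0.16 × 1.3×10⁻⁴ × 660 = 0.013728 m
B 830–1610 m: 780 × 0.26 × 1.2×10⁻⁴ = 0.024336 m
B total: 0.055608 m
Difference: 0.190554 − 0.055608 = 0.134946 m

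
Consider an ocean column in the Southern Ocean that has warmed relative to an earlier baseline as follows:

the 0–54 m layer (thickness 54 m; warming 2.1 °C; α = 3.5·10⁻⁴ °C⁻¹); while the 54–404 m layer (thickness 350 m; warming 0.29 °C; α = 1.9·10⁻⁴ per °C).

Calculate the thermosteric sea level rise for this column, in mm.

0–54 m: 2.1 × 54 × 3.5×10⁻⁴ = 0.03969 m
54–404 m: 0.29 × 350 × 1.9×10⁻⁴ = 0.019285 m
Δh = 0.03969 + 0.019285 = 0.058975 m

Δh = 59.0 mm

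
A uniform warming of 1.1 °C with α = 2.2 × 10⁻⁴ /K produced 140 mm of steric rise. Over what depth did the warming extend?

H = Δh/(αΔT) = 0.14 / (2.2×10⁻⁴ × 1.1) ≈ 578.5 m

about 580 m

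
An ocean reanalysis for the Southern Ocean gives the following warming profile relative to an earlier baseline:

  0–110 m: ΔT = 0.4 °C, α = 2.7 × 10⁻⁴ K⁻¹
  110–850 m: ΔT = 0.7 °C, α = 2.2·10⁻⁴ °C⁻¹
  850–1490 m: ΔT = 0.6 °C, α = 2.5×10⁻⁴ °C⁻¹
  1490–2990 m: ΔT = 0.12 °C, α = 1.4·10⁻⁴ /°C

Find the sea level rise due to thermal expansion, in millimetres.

247 mm

0.4 × 110 × 2.7×10⁻⁴ = 0.01188 m
110–850 m: 0.7 × 2.2×10⁻⁴ × 740 = 0.11396 m
640 × 0.6 × 2.5×10⁻⁴ = 0.09600 m
1500 × 0.12 × 1.4×10⁻⁴ = 0.02520 m
Δh = 0.01188 + 0.11396 + 0.09600 + 0.02520 = 0.24704 m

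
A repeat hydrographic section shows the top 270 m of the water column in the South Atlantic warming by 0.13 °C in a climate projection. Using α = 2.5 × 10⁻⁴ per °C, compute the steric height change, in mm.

about 8.8 mm

Δh = αΔT·H = 2.5×10⁻⁴ × 0.13 × 270 = 0.008775 m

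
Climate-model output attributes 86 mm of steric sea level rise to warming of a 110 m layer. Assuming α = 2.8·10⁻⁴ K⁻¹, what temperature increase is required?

ΔT = Δh/(αH) = 0.086 / (2.8×10⁻⁴ × 110) ≈ 2.792 °C

about 2.8 °C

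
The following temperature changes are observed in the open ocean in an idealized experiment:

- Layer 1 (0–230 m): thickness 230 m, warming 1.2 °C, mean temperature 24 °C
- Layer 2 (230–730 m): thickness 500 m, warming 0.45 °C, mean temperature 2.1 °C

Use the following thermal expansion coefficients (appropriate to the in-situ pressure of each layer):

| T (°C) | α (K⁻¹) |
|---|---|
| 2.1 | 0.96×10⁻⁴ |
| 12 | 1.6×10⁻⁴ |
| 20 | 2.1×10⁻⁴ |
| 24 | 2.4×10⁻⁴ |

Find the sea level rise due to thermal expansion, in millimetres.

87.8 mm

Layer 1 at 24 °C → α = 2.4×10⁻⁴ K⁻¹
Layer 2 at 2.1 °C → α = 0.96×10⁻⁴ K⁻¹
1.2 × 2.4×10⁻⁴ × 230 = 0.06624 m
0.45 × 500 × 0.96×10⁻⁴ = 0.02160 m
Δh = 0.06624 + 0.02160 = 0.08784 m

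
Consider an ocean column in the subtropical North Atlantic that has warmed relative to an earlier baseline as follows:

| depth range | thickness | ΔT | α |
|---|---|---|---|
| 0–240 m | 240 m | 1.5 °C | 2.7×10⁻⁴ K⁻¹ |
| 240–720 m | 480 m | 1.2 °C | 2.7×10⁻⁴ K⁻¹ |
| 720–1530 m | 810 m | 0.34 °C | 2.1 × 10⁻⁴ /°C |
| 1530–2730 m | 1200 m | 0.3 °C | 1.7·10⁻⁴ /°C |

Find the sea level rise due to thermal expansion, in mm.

372 mm of thermosteric rise

2.7×10⁻⁴ × 1.5 × 240 = 0.09720 m
2.7×10⁻⁴ × 1.2 × 480 = 0.15552 m
720–1530 m: 0.34 × 2.1×10⁻⁴ × 810 = 0.057834 m
1530–2730 m: 1200 × 1.7×10⁻⁴ × 0.3 = 0.06120 m
Δh = 0.09720 + 0.15552 + 0.057834 + 0.06120 = 0.371754 m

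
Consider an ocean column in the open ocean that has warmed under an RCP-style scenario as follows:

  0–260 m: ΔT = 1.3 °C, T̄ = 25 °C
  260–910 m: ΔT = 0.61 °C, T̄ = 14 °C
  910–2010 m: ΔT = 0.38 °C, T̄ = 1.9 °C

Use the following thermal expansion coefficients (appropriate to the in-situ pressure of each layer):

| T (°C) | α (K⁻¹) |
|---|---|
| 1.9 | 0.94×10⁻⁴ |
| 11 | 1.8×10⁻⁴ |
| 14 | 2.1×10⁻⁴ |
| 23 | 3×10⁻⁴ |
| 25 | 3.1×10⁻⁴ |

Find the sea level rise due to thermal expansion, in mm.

Layer 1 at 25 °C → α = 3.1×10⁻⁴ K⁻¹
Layer 2 at 14 °C → α = 2.1×10⁻⁴ K⁻¹
Layer 3 at 1.9 °C → α = 0.94×10⁻⁴ K⁻¹
0–260 m: 1.3 × 260 × 3.1×10⁻⁴ = 0.10478 m
650 × 0.61 × 2.1×10⁻⁴ = 0.083265 m
910–2010 m: 0.38 × 1100 × 0.94×10⁻⁴ = 0.039292 m
Δh = 0.10478 + 0.083265 + 0.039292 = 0.227337 m ≈ 227 mm

about 227 mm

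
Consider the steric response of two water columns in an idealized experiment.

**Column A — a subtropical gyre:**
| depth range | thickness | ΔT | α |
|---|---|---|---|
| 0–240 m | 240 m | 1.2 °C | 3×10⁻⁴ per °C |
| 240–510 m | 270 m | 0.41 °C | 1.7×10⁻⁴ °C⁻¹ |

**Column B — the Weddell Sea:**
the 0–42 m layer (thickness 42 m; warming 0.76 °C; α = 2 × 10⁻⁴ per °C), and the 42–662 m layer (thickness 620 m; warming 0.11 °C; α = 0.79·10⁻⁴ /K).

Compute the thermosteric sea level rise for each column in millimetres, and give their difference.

A 0–240 m: 1.2 × 240 × 3×10⁻⁴ = 0.08640 m
A 240–510 m: 1.7×10⁻⁴ × 270 × 0.41 = 0.018819 m
A total: 0.105219 m
B 0.76 × 42 × 2×10⁻⁴ = 0.006384 m
B Layer 2: 0.79×10⁻⁴ × 0.11 × 620 = 0.0053878 m
B total: 0.0117718 m
Difference: 0.105219 − 0.0117718 = 0.0934472 m

Δh_A ≈ 110 mm, Δh_B ≈ 12 mm; difference ≈ 93 mm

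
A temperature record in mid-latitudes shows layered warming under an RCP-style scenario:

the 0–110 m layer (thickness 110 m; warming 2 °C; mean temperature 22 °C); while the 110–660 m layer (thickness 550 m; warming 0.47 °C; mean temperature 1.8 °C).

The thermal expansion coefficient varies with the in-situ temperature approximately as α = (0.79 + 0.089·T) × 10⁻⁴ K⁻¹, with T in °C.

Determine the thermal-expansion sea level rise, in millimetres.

Layer 1: α = (0.79 + 0.089×22)×10⁻⁴ = 2.748×10⁻⁴ K⁻¹
Layer 2: α = (0.79 + 0.089×1.8)×10⁻⁴ = 0.9502×10⁻⁴ K⁻¹
2.748×10⁻⁴ × 2 × 110 = 0.060456 m
0.9502×10⁻⁴ × 0.47 × 550 = 0.02456267 m
Δh = 0.060456 + 0.02456267 = 0.08501867 m

85.0 mm of thermosteric rise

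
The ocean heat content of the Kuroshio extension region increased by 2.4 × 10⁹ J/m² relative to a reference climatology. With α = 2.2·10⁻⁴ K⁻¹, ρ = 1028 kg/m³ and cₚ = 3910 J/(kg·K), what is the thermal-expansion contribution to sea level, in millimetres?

Δh = αQ/(ρcₚ) = 2.2×10⁻⁴ × 2.4×10⁹ / (1028 × 3910) ≈ 0.13136 m

Δh ≈ 130 mm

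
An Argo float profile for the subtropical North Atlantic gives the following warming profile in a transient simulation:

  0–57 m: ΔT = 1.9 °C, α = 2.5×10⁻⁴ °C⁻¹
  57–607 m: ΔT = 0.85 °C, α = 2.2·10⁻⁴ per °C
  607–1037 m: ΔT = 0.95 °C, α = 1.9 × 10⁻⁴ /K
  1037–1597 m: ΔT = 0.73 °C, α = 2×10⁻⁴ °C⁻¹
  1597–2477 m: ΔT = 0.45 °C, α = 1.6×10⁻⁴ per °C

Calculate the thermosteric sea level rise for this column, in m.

Δh = 0.35 m

2.5×10⁻⁴ × 57 × 1.9 = 0.027075 m
57–607 m: 0.85 × 2.2×10⁻⁴ × 550 = 0.10285 m
607–1037 m: 1.9×10⁻⁴ × 0.95 × 430 = 0.077615 m
2×10⁻⁴ × 0.73 × 560 = 0.08176 m
880 × 1.6×10⁻⁴ × 0.45 = 0.06336 m
Δh = 0.027075 + 0.10285 + 0.077615 + 0.08176 + 0.06336 = 0.35266 m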